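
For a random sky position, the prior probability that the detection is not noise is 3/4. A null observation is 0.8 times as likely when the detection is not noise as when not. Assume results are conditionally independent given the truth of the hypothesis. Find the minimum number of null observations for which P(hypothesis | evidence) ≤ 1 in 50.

Prior odds = 0.75/0.25 = 3.
Likelihood ratio per null observation = 0.8.
Target odds: 0.02 ÷ 0.98 = 1/49.
Need 3 × 0.8ⁿ ≤ 1/49, i.e. 0.8ⁿ ≤ 1/147.
0.8²² ≈0.0073787 is still above 1/147 but 0.8²³ ≈0.00590296 is at or below it, so n = 23.

23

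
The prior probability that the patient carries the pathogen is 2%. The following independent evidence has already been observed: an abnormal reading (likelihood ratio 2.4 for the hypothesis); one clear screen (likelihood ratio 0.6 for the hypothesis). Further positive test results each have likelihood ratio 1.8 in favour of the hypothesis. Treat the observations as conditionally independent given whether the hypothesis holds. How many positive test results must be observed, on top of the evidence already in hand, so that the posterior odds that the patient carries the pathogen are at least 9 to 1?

10

Prior odds = 0.02/0.98 = 1/49.
Combined Bayes factor of the evidence already in hand = 2.4 × 0.6 = 1.44.
Odds after that evidence = (1/49) × 1.44 = 36/1225.
Target odds = 9.
Need 1.8ⁿ ≥ 9 ÷ (36/1225) = 306.25.
1.8⁹ = 387420489/1953125 falls short of 306.25 but 1.8¹⁰ ≈357.047 reaches it, so n = 10.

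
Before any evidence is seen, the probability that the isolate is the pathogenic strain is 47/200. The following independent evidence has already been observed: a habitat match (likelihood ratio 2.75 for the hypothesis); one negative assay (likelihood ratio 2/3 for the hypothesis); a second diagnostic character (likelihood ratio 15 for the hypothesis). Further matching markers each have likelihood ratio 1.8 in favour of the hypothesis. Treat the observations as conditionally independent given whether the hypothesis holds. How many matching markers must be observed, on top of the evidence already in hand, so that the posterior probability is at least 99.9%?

9

Prior odds = 0.235/0.765 = 47/153.
Combined Bayes factor of the evidence already in hand = 2.75 × (2/3) × 15 = 27.5.
Odds after that evidence = (47/153) × 27.5 = 2585/306.
Target odds = 0.999/0.001 = 999.
Need 1.8ⁿ ≥ 999 ÷ (2585/306) = 305694/2585.
1.8⁸ = 43046721/390625 falls short of 305694/2585 but 1.8⁹ = 387420489/1953125 reaches it, so n = 9.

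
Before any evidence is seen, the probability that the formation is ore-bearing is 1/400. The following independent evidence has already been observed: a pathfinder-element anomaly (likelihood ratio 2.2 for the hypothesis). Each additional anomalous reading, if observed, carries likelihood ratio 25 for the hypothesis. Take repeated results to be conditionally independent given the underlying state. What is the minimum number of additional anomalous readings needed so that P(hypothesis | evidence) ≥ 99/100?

Prior odds = 0.0025/0.9975 = 1/399.
Bayes factor of the evidence already in hand = 2.2.
Odds after that evidence = (1/399) × 2.2 = 11/1995.
Target odds = 0.99/0.01 = 99.
Need 25ⁿ ≥ 99 ÷ (11/1995) = 17955.
25³ = 15625 falls short of 17955 but 25⁴ = 390625 reaches it, so n = 4.

4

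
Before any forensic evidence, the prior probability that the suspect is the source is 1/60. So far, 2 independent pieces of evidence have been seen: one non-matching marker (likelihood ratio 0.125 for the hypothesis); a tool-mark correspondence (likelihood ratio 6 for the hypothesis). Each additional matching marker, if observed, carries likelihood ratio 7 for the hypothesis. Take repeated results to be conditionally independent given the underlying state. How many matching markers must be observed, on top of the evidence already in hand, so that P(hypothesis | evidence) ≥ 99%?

Prior odds = (1/60)/(59/60) = 1/59.
Combined Bayes factor of the evidence already in hand = 0.125 × 6 = 0.75.
Odds after that evidence = (1/59) × 0.75 = 3/236.
Target odds = 0.99/0.01 = 99.
Need 7ⁿ ≥ 99 ÷ (3/236) = 7788.
7⁴ = 2401 falls short of 7788 but 7⁵ = 16807 reaches it, so n = 5.

5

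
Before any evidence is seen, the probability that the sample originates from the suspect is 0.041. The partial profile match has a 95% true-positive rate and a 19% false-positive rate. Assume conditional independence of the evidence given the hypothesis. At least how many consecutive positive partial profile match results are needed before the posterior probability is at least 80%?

Prior odds: 0.041 ÷ 0.959 = 41/959.
Likelihood ratio of a positive result = 0.95/0.19 = 5.
Target odds: 0.8 ÷ 0.2 = 4.
Need (41/959) × 5ⁿ ≥ 4, i.e. 5ⁿ ≥ 3836/41.
5² = 25 falls short of 3836/41 but 5³ = 125 reaches it, so n = 3.

3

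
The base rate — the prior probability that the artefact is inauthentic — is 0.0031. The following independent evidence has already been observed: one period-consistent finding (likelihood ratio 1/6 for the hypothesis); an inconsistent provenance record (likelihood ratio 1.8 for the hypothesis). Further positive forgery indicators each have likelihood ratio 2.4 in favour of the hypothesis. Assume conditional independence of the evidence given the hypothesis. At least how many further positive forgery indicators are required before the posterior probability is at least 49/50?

13

Prior odds = 0.0031/0.9969 = 31/9969.
Combined Bayes factor of the evidence already in hand = (1/6) × 1.8 = 0.3.
Odds after that evidence = (31/9969) × 0.3 = 31/33230.
Target odds = 0.98/0.02 = 49.
Need 2.4ⁿ ≥ 49 ÷ (31/33230) = 1628270/31.
2.4¹² ≈36520.3 falls short of 1628270/31 but 2.4¹³ ≈87648.8 reaches it, so n = 13.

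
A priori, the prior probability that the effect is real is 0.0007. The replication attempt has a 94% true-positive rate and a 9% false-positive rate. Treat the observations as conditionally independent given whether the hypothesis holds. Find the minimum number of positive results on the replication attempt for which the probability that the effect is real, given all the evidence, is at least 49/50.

5

Prior odds = 0.0007/0.9993 = 7/9993.
Likelihood ratio of a positive result = 0.94/0.09 = 94/9.
Target posterior odds = 0.98/0.02 = 49.
Require (94/9)ⁿ ≥ 49 ÷ (7/9993) = 69951.
(94/9)⁴ = 78074896/6561 falls short of 69951 but (94/9)⁵ ≈124287 reaches it, so n = 5.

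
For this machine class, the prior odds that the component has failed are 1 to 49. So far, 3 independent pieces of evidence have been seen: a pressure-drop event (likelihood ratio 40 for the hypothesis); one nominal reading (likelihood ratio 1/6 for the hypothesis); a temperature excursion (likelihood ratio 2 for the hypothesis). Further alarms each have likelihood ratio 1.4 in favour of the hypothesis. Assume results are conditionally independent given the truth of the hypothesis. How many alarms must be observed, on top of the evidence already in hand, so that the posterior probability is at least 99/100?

18

Prior odds = 1/49.
Combined Bayes factor of the evidence already in hand = 40 × (1/6) × 2 = 40/3.
Odds after that evidence = (1/49) × 40/3 = 40/147.
Target odds = 0.99/0.01 = 99.
Need 1.4ⁿ ≥ 99 ÷ (40/147) = 363.825.
1.4¹⁷ ≈304.913 falls short of 363.825 but 1.4¹⁸ ≈426.879 reaches it, so n = 18.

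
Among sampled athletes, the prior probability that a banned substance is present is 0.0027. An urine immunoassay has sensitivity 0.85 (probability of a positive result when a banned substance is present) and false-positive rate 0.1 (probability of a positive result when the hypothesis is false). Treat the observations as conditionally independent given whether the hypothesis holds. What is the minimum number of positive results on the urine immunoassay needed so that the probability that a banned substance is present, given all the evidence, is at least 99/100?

Prior odds: 0.0027 ÷ 0.9973 = 27/9973.
Likelihood ratio of a positive result = 0.85/0.1 = 8.5.
Target posterior odds = 0.99/0.01 = 99.
Need (27/9973) × 8.5ⁿ ≥ 99, i.e. 8.5ⁿ ≥ 109703/3.
8.5⁴ = 5220.0625 falls short of 109703/3 but 8.5⁵ = 44370.53125 reaches it, so n = 5.

5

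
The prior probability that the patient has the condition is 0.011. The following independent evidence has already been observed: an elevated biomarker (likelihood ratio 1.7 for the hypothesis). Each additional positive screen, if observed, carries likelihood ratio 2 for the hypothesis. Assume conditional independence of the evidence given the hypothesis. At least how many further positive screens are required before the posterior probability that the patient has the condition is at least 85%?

9

Prior odds = 0.011/0.989 = 11/989.
Bayes factor of the evidence already in hand = 1.7.
Odds after that evidence = (11/989) × 1.7 = 187/9890.
Target odds = 0.85/0.15 = 17/3.
Need 2ⁿ ≥ 17/3 ÷ (187/9890) = 9890/33.
2⁸ = 256 falls short of 9890/33 but 2⁹ = 512 reaches it, so n = 9.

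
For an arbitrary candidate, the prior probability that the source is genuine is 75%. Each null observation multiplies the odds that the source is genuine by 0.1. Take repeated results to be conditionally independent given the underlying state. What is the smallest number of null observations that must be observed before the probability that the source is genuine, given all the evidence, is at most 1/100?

3

Prior odds = 0.75/0.25 = 3.
Likelihood ratio per null observation = 0.1.
Target posterior odds = 0.01/0.99 = 1/99.
Require 0.1ⁿ ≤ 1/99 ÷ 3 = 1/297.
0.1² = 0.01 is still above 1/297 but 0.1³ = 0.001 is at or below it, so n = 3.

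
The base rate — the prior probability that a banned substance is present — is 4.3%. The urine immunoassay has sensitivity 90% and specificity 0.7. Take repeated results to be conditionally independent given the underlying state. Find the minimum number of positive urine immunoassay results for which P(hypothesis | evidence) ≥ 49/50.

Prior odds: 0.043 ÷ 0.957 = 43/957.
False-positive rate = 1 − 0.7 = 0.3; likelihood ratio of a positive = 0.9/0.3 = 3.
Target odds: 0.98 ÷ 0.02 = 49.
Need (43/957) × 3ⁿ ≥ 49, i.e. 3ⁿ ≥ 46893/43.
3⁶ = 729 falls short of 46893/43 but 3⁷ = 2187 reaches it, so n = 7.

7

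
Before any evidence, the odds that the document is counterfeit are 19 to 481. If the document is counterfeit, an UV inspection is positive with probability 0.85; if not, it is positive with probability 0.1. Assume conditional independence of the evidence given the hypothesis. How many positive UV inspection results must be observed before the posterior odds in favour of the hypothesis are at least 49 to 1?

4

Prior odds = 19/481.
Likelihood ratio of a positive = 0.85/0.1 = 8.5.
Target odds = 49.
Require 8.5ⁿ ≥ 49 ÷ (19/481) = 23569/19.
8.5³ = 614.125 falls short of 23569/19 but 8.5⁴ = 5220.0625 reaches it, so n = 4.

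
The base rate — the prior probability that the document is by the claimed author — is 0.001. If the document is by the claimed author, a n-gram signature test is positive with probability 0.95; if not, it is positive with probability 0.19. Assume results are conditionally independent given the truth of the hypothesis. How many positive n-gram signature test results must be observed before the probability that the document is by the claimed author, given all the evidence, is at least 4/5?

6

Prior odds: 0.001 ÷ 0.999 = 1/999.
Likelihood ratio of a positive = 0.95/0.19 = 5.
Target odds: 0.8 ÷ 0.2 = 4.
Require 5ⁿ ≥ 4 ÷ (1/999) = 3996.
5⁵ = 3125 falls short of 3996 but 5⁶ = 15625 reaches it, so n = 6.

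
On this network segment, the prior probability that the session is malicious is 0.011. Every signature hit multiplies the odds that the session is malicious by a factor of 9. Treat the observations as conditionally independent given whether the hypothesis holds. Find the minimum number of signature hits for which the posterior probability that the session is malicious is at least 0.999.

Prior odds = 0.011/0.989 = 11/989.
Likelihood ratio per signature hit = 9.
Target odds: 0.999 ÷ 0.001 = 999.
Require 9ⁿ ≥ 999 ÷ (11/989) = 988011/11.
9⁵ = 59049 falls short of 988011/11 but 9⁶ = 531441 reaches it, so n = 6.

6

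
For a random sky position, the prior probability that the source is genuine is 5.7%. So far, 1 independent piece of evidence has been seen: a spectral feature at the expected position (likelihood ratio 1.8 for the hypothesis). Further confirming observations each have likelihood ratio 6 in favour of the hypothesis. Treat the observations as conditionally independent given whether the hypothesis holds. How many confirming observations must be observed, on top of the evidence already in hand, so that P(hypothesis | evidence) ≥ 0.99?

4

Prior odds = 0.057/0.943 = 57/943.
Bayes factor of the evidence already in hand = 1.8.
Odds after that evidence = (57/943) × 1.8 = 513/4715.
Target odds = 0.99/0.01 = 99.
Need 6ⁿ ≥ 99 ÷ (513/4715) = 51865/57.
6³ = 216 falls short of 51865/57 but 6⁴ = 1296 reaches it, so n = 4.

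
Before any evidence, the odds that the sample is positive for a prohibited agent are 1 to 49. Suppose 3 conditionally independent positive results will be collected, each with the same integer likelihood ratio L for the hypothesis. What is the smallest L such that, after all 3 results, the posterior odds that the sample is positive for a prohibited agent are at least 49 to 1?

Prior odds = 1/49.
Target odds = 49.
Need L³ ≥ 49 ÷ (1/49) = 2401.
13³ = 2197 < 2401 ≤ 2744 = 14³, so L = 14.

14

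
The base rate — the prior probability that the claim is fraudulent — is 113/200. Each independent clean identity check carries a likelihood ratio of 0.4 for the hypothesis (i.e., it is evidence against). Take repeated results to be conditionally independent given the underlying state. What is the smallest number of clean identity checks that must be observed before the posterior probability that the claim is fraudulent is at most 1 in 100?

6

Prior odds = 0.565/0.435 = 113/87.
Likelihood ratio per clean identity check = 0.4.
Target odds: 0.01 ÷ 0.99 = 1/99.
Need (113/87) × 0.4ⁿ ≤ 1/99, i.e. 0.4ⁿ ≤ 29/3729.
0.4⁵ = 0.01024 is still above 29/3729 but 0.4⁶ = 64/15625 is at or below it, so n = 6.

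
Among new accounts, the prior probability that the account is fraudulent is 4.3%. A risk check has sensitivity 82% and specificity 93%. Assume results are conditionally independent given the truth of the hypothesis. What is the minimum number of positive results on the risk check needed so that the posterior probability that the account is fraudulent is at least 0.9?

3

Prior odds: 0.043 ÷ 0.957 = 43/957.
False-positive rate = 1 − 0.93 = 0.07; likelihood ratio of a positive = 0.82/0.07 = 82/7.
Target posterior odds = 0.9/0.1 = 9.
Need (43/957) × (82/7)ⁿ ≥ 9, i.e. (82/7)ⁿ ≥ 8613/43.
(82/7)² = 6724/49 falls short of 8613/43 but (82/7)³ = 551368/343 reaches it, so n = 3.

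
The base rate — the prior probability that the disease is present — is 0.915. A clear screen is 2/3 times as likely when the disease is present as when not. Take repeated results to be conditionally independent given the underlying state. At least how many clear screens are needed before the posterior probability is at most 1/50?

16

Prior odds = 0.915/0.085 = 183/17.
Likelihood ratio per clear screen = 2/3.
Target posterior odds = 0.02/0.98 = 1/49.
Require (2/3)ⁿ ≤ 1/49 ÷ (183/17) = 17/8967.
(2/3)¹⁵ = 32768/14348907 is still above 17/8967 but (2/3)¹⁶ = 65536/43046721 is at or below it, so n = 16.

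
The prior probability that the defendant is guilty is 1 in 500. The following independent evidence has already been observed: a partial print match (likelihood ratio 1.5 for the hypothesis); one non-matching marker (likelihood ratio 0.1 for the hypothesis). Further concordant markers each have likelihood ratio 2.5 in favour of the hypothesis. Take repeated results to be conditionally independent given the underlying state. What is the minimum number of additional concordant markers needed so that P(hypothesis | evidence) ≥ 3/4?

Prior odds = 0.002/0.998 = 1/499.
Combined Bayes factor of the evidence already in hand = 1.5 × 0.1 = 0.15.
Odds after that evidence = (1/499) × 0.15 = 3/9980.
Target odds = 0.75/0.25 = 3.
Need 2.5ⁿ ≥ 3 ÷ (3/9980) = 9980.
2.5¹⁰ = 9765625/1024 falls short of 9980 but 2.5¹¹ = 48828125/2048 reaches it, so n = 11.

11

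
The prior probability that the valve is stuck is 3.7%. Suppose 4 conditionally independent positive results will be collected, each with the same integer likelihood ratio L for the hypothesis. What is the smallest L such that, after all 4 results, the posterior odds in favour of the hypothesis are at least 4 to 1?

Prior odds = 0.037/0.963 = 37/963.
Target odds = 4.
Need L⁴ ≥ 4 ÷ (37/963) = 3852/37.
3⁴ = 81 < 3852/37 ≤ 256 = 4⁴, so L = 4.

4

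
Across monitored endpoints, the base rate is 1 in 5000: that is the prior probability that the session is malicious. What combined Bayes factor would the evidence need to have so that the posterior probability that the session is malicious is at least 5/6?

24995

Prior odds = 0.0002/0.9998 = 1/4999.
Target odds = (5/6)/(1/6) = 5.
Required Bayes factor = 5 ÷ (1/4999) = 24995.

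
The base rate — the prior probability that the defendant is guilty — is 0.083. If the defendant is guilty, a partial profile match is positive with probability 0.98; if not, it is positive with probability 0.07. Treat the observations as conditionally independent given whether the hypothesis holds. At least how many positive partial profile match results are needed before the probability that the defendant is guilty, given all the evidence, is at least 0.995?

3

Prior odds = 0.083/0.917 = 83/917.
Likelihood ratio of a positive = 0.98/0.07 = 14.
Target odds: 0.995 ÷ 0.005 = 199.
Need (83/917) × 14ⁿ ≥ 199, i.e. 14ⁿ ≥ 182483/83.
14² = 196 falls short of 182483/83 but 14³ = 2744 reaches it, so n = 3.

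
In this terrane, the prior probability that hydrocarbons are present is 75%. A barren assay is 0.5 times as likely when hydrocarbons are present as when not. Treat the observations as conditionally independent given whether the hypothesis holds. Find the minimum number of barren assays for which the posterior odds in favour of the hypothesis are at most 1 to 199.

Prior odds = 0.75/0.25 = 3.
Likelihood ratio per barren assay = 0.5.
Target odds = 1/199.
Require 0.5ⁿ ≤ 1/199 ÷ 3 = 1/597.
0.5⁹ = 0.001953125 is still above 1/597 but 0.5¹⁰ = 1/1024 is at or below it, so n = 10.

10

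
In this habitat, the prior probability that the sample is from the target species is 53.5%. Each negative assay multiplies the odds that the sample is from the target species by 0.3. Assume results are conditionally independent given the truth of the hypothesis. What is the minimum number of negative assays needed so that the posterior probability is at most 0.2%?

Prior odds = 0.535/0.465 = 107/93.
Likelihood ratio per negative assay = 0.3.
Target posterior odds = 0.002/0.998 = 1/499.
Need (107/93) × 0.3ⁿ ≤ 1/499, i.e. 0.3ⁿ ≤ 93/53393.
0.3⁵ = 243/100000 is still above 93/53393 but 0.3⁶ = 729/1000000 is at or below it, so n = 6.

6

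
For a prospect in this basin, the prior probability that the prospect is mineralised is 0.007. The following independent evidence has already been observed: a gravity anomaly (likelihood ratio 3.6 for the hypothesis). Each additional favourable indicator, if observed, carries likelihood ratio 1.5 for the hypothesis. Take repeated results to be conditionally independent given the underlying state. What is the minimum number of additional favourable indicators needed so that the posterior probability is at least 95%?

Prior odds = 0.007/0.993 = 7/993.
Bayes factor of the evidence already in hand = 3.6.
Odds after that evidence = (7/993) × 3.6 = 42/1655.
Target odds = 0.95/0.05 = 19.
Need 1.5ⁿ ≥ 19 ÷ (42/1655) = 31445/42.
1.5¹⁶ = 43046721/65536 falls short of 31445/42 but 1.5¹⁷ = 129140163/131072 reaches it, so n = 17.

17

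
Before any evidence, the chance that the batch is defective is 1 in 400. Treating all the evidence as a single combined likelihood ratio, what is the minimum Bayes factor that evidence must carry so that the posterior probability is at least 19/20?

Prior odds = 0.0025/0.9975 = 1/399.
Target odds = 0.95/0.05 = 19.
Required Bayes factor = 19 ÷ (1/399) = 7581.

7581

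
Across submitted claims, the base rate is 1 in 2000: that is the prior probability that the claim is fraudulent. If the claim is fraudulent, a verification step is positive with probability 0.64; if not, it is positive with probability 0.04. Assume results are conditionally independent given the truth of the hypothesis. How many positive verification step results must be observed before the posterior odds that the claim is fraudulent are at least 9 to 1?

4

Prior odds: 0.0005 ÷ 0.9995 = 1/1999.
Likelihood ratio of a positive = 0.64/0.04 = 16.
Target odds = 9.
Need (1/1999) × 16ⁿ ≥ 9, i.e. 16ⁿ ≥ 17991.
16³ = 4096 falls short of 17991 but 16⁴ = 65536 reaches it, so n = 4.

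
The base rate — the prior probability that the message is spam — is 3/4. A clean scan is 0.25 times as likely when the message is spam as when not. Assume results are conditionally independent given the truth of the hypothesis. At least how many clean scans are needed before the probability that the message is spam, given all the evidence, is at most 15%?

3

Prior odds = 0.75/0.25 = 3.
Likelihood ratio per clean scan = 0.25.
Target posterior odds = 0.15/0.85 = 3/17.
Require 0.25ⁿ ≤ 3/17 ÷ 3 = 1/17.
0.25² = 0.0625 is still above 1/17 but 0.25³ = 0.015625 is at or below it, so n = 3.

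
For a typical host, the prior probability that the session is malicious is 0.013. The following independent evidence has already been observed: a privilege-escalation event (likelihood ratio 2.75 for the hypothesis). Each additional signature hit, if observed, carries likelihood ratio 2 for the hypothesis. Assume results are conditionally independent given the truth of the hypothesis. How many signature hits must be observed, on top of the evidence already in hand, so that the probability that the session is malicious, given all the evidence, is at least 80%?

Prior odds = 0.013/0.987 = 13/987.
Bayes factor of the evidence already in hand = 2.75.
Odds after that evidence = (13/987) × 2.75 = 143/3948.
Target odds = 0.8/0.2 = 4.
Need 2ⁿ ≥ 4 ÷ (143/3948) = 15792/143.
2⁶ = 64 falls short of 15792/143 but 2⁷ = 128 reaches it, so n = 7.

7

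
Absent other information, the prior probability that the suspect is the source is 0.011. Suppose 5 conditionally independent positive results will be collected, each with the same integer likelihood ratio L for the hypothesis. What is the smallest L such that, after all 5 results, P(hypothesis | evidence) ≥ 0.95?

5

Prior odds = 0.011/0.989 = 11/989.
Target odds = 0.95/0.05 = 19.
Need L⁵ ≥ 19 ÷ (11/989) = 18791/11.
4⁵ = 1024 < 18791/11 ≤ 3125 = 5⁵, so L = 5.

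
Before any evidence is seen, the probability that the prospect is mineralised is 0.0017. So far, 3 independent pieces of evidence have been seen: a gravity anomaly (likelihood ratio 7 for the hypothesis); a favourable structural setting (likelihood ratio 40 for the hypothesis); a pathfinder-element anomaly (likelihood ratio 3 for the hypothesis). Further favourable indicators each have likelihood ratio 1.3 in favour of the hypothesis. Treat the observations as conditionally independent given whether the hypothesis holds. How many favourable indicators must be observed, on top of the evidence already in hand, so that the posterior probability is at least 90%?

Prior odds = 0.0017/0.9983 = 17/9983.
Combined Bayes factor of the evidence already in hand = 7 × 40 × 3 = 840.
Odds after that evidence = (17/9983) × 840 = 14280/9983.
Target odds = 0.9/0.1 = 9.
Need 1.3ⁿ ≥ 9 ÷ (14280/9983) = 29949/4760.
1.3⁷ = 62748517/10000000 falls short of 29949/4760 but 1.3⁸ = 815730721/100000000 reaches it, so n = 8.

8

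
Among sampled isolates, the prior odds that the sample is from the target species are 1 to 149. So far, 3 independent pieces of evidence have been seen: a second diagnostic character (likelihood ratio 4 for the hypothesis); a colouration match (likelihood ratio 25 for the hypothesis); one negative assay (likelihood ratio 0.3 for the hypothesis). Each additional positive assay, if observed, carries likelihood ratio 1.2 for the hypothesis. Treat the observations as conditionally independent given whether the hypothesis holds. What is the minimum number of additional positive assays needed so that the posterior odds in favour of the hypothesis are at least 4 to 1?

Prior odds = 1/149.
Combined Bayes factor of the evidence already in hand = 4 × 25 × 0.3 = 30.
Odds after that evidence = (1/149) × 30 = 30/149.
Target odds = 4.
Need 1.2ⁿ ≥ 4 ÷ (30/149) = 298/15.
1.2¹⁶ ≈18.4884 falls short of 298/15 but 1.2¹⁷ ≈22.1861 reaches it, so n = 17.

17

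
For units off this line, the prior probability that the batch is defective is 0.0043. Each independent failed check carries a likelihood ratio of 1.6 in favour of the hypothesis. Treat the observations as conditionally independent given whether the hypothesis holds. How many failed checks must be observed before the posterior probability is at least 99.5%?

Prior odds: 0.0043 ÷ 0.9957 = 43/9957.
Likelihood ratio per failed check = 1.6.
Target posterior odds = 0.995/0.005 = 199.
Need (43/9957) × 1.6ⁿ ≥ 199, i.e. 1.6ⁿ ≥ 1981443/43.
1.6²² ≈30948.5 falls short of 1981443/43 but 1.6²³ ≈49517.6 reaches it, so n = 23.

23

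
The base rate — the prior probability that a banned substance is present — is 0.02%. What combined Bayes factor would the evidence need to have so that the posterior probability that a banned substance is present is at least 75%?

14997

Prior odds = 0.0002/0.9998 = 1/4999.
Target odds = 0.75/0.25 = 3.
Required Bayes factor = 3 ÷ (1/4999) = 14997.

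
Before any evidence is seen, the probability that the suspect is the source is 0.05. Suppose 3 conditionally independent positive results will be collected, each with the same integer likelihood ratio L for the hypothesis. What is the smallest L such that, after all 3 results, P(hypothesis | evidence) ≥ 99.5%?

16

Prior odds = 0.05/0.95 = 1/19.
Target odds = 0.995/0.005 = 199.
Need L³ ≥ 199 ÷ (1/19) = 3781.
15³ = 3375 < 3781 ≤ 4096 = 16³, so L = 16.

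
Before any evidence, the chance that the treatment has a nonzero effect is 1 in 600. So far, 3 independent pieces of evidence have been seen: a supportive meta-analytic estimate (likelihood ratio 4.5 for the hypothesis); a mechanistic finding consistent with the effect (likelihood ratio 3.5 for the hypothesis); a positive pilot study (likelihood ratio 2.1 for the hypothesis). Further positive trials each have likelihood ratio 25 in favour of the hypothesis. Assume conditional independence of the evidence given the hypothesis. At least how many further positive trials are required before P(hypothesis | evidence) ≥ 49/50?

3

Prior odds = (1/600)/(599/600) = 1/599.
Combined Bayes factor of the evidence already in hand = 4.5 × 3.5 × 2.1 = 33.075.
Odds after that evidence = (1/599) × 33.075 = 1323/23960.
Target odds = 0.98/0.02 = 49.
Need 25ⁿ ≥ 49 ÷ (1323/23960) = 23960/27.
25² = 625 falls short of 23960/27 but 25³ = 15625 reaches it, so n = 3.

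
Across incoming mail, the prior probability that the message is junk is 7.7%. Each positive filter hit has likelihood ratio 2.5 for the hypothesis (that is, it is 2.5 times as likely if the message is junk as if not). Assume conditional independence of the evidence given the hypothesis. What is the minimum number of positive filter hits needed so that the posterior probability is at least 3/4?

4

Prior odds = 0.077/0.923 = 77/923.
Likelihood ratio per positive filter hit = 2.5.
Target odds: 0.75 ÷ 0.25 = 3.
Require 2.5ⁿ ≥ 3 ÷ (77/923) = 2769/77.
2.5³ = 15.625 falls short of 2769/77 but 2.5⁴ = 39.0625 reaches it, so n = 4.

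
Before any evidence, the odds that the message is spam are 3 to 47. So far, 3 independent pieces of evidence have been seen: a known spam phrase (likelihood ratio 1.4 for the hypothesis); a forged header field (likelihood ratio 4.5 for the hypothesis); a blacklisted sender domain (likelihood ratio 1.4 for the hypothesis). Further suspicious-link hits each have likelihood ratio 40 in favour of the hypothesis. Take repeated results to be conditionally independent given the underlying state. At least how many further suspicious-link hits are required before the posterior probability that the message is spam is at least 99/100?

Prior odds = 3/47.
Combined Bayes factor of the evidence already in hand = 1.4 × 4.5 × 1.4 = 8.82.
Odds after that evidence = (3/47) × 8.82 = 1323/2350.
Target odds = 0.99/0.01 = 99.
Need 40ⁿ ≥ 99 ÷ (1323/2350) = 25850/147.
40¹ = 40 falls short of 25850/147 but 40² = 1600 reaches it, so n = 2.

2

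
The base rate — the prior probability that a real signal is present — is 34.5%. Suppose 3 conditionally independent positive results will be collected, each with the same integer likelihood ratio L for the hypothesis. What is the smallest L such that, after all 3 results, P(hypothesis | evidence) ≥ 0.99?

6

Prior odds = 0.345/0.655 = 69/131.
Target odds = 0.99/0.01 = 99.
Need L³ ≥ 99 ÷ (69/131) = 4323/23.
5³ = 125 < 4323/23 ≤ 216 = 6³, so L = 6.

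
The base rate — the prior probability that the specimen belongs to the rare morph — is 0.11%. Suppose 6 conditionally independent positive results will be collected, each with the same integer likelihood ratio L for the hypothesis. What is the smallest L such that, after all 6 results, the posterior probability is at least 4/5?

Prior odds = 0.0011/0.9989 = 11/9989.
Target odds = 0.8/0.2 = 4.
Need L⁶ ≥ 4 ÷ (11/9989) = 39956/11.
3⁶ = 729 < 39956/11 ≤ 4096 = 4⁶, so L = 4.

4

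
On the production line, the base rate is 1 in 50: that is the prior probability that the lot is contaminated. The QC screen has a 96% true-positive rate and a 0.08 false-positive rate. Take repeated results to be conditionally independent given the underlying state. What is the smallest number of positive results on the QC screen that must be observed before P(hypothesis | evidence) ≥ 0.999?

Prior odds = 0.02/0.98 = 1/49.
Likelihood ratio of a positive result = 0.96/0.08 = 12.
Target posterior odds = 0.999/0.001 = 999.
Require 12ⁿ ≥ 999 ÷ (1/49) = 48951.
12⁴ = 20736 falls short of 48951 but 12⁵ = 248832 reaches it, so n = 5.

5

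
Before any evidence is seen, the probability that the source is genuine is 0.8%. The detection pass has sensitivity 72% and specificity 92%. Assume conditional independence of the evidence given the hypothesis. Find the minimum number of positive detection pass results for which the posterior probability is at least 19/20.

4

Prior odds = 0.008/0.992 = 1/124.
False-positive rate = 1 − 0.92 = 0.08; likelihood ratio of a positive = 0.72/0.08 = 9.
Target odds: 0.95 ÷ 0.05 = 19.
Need (1/124) × 9ⁿ ≥ 19, i.e. 9ⁿ ≥ 2356.
9³ = 729 falls short of 2356 but 9⁴ = 6561 reaches it, so n = 4.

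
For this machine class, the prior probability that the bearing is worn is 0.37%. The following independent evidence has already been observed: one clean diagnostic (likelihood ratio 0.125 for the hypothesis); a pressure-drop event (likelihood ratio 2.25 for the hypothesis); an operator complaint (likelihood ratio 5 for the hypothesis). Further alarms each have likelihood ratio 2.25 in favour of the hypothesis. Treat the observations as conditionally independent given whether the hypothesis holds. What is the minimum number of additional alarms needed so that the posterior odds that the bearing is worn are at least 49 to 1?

12

Prior odds = 0.0037/0.9963 = 37/9963.
Combined Bayes factor of the evidence already in hand = 0.125 × 2.25 × 5 = 1.40625.
Odds after that evidence = (37/9963) × 1.40625 = 185/35424.
Target odds = 49.
Need 2.25ⁿ ≥ 49 ÷ (185/35424) = 1735776/185.
2.25¹¹ ≈7481.83 falls short of 1735776/185 but 2.25¹² ≈16834.1 reaches it, so n = 12.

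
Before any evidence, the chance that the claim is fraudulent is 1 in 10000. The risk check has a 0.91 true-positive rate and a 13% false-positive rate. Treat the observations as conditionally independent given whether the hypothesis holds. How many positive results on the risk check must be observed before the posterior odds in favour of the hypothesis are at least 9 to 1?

Prior odds = 0.0001/0.9999 = 1/9999.
Likelihood ratio of a positive result = 0.91/0.13 = 7.
Target odds = 9.
Need (1/9999) × 7ⁿ ≥ 9, i.e. 7ⁿ ≥ 89991.
7⁵ = 16807 falls short of 89991 but 7⁶ = 117649 reaches it, so n = 6.

6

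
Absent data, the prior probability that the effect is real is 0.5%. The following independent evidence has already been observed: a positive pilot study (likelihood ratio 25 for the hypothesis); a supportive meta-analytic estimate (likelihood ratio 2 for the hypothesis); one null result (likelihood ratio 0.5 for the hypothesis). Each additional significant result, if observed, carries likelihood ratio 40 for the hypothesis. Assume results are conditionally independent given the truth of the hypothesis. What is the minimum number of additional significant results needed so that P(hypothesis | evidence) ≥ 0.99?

2

Prior odds = 0.005/0.995 = 1/199.
Combined Bayes factor of the evidence already in hand = 25 × 2 × 0.5 = 25.
Odds after that evidence = (1/199) × 25 = 25/199.
Target odds = 0.99/0.01 = 99.
Need 40ⁿ ≥ 99 ÷ (25/199) = 788.04.
40¹ = 40 falls short of 788.04 but 40² = 1600 reaches it, so n = 2.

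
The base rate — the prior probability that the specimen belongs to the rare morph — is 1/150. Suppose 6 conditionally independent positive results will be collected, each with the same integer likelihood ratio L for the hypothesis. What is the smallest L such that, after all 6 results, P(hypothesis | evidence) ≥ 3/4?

Prior odds = (1/150)/(149/150) = 1/149.
Target odds = 0.75/0.25 = 3.
Need L⁶ ≥ 3 ÷ (1/149) = 447.
2⁶ = 64 < 447 ≤ 729 = 3⁶, so L = 3.

3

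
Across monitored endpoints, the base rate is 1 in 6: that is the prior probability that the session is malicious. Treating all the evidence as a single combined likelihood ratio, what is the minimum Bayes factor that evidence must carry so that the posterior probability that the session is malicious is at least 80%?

20

Prior odds = (1/6)/(5/6) = 0.2.
Target odds = 0.8/0.2 = 4.
Required Bayes factor = 4 ÷ 0.2 = 20.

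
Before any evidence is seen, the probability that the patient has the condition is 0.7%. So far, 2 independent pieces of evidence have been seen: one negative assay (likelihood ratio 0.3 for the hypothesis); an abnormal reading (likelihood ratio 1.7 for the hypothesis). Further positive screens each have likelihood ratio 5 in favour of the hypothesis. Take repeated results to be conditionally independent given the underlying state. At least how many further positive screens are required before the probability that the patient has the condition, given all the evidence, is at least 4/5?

Prior odds = 0.007/0.993 = 7/993.
Combined Bayes factor of the evidence already in hand = 0.3 × 1.7 = 0.51.
Odds after that evidence = (7/993) × 0.51 = 119/33100.
Target odds = 0.8/0.2 = 4.
Need 5ⁿ ≥ 4 ÷ (119/33100) = 132400/119.
5⁴ = 625 falls short of 132400/119 but 5⁵ = 3125 reaches it, so n = 5.

5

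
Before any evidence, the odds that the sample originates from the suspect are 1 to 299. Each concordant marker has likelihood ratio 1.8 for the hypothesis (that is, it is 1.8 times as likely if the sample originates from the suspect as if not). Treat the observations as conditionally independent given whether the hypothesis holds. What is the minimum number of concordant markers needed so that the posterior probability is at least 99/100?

Prior odds = 1/299.
Likelihood ratio per concordant marker = 1.8.
Target odds: 0.99 ÷ 0.01 = 99.
Need (1/299) × 1.8ⁿ ≥ 99, i.e. 1.8ⁿ ≥ 29601.
1.8¹⁷ ≈21859.1 falls short of 29601 but 1.8¹⁸ ≈39346.4 reaches it, so n = 18.

18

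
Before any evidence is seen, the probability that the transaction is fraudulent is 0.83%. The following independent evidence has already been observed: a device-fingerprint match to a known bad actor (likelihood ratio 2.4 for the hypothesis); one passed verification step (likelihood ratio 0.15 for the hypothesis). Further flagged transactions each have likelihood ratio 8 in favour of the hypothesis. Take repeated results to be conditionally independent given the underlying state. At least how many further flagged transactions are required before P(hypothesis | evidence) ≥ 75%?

Prior odds = 0.0083/0.9917 = 83/9917.
Combined Bayes factor of the evidence already in hand = 2.4 × 0.15 = 0.36.
Odds after that evidence = (83/9917) × 0.36 = 747/247925.
Target odds = 0.75/0.25 = 3.
Need 8ⁿ ≥ 3 ÷ (747/247925) = 247925/249.
8³ = 512 falls short of 247925/249 but 8⁴ = 4096 reaches it, so n = 4.

4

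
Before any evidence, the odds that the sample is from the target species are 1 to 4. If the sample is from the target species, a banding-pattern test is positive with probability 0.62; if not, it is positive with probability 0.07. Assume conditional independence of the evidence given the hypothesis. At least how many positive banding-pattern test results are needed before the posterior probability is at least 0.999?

Prior odds = 0.25.
Likelihood ratio of a positive = 0.62/0.07 = 62/7.
Target posterior odds = 0.999/0.001 = 999.
Need 0.25 × (62/7)ⁿ ≥ 999, i.e. (62/7)ⁿ ≥ 3996.
(62/7)³ = 238328/343 falls short of 3996 but (62/7)⁴ = 14776336/2401 reaches it, so n = 4.

4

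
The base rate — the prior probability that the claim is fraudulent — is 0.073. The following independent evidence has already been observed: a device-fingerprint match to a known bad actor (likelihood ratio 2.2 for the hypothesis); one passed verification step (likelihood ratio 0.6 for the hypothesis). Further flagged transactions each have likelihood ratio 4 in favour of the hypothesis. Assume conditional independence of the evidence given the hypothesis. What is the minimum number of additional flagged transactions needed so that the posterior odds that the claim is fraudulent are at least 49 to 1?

5

Prior odds = 0.073/0.927 = 73/927.
Combined Bayes factor of the evidence already in hand = 2.2 × 0.6 = 1.32.
Odds after that evidence = (73/927) × 1.32 = 803/7725.
Target odds = 49.
Need 4ⁿ ≥ 49 ÷ (803/7725) = 378525/803.
4⁴ = 256 falls short of 378525/803 but 4⁵ = 1024 reaches it, so n = 5.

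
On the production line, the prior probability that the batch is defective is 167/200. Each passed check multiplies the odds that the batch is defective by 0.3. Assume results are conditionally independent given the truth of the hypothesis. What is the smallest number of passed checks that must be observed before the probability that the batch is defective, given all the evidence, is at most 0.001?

8

Prior odds: 0.835 ÷ 0.165 = 167/33.
Likelihood ratio per passed check = 0.3.
Target posterior odds = 0.001/0.999 = 1/999.
Require 0.3ⁿ ≤ 1/999 ÷ (167/33) = 11/55611.
0.3⁷ = 2187/10000000 is still above 11/55611 but 0.3⁸ = 6561/100000000 is at or below it, so n = 8.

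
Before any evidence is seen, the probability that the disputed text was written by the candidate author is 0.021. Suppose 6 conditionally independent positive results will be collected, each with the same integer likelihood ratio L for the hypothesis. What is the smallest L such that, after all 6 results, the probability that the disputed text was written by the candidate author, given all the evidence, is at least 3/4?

3

Prior odds = 0.021/0.979 = 21/979.
Target odds = 0.75/0.25 = 3.
Need L⁶ ≥ 3 ÷ (21/979) = 979/7.
2⁶ = 64 < 979/7 ≤ 729 = 3⁶, so L = 3.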